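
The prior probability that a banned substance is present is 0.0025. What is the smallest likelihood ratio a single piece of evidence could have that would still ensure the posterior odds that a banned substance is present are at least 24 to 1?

Prior odds = 0.0025/0.9975 = 1/399.
Target odds = 24.
Required Bayes factor = 24 ÷ (1/399) = 9576.

9576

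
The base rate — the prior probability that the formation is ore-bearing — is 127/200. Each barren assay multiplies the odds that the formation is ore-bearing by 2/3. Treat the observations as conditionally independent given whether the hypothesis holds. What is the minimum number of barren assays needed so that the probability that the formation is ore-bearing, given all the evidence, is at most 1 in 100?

Prior odds: 0.635 ÷ 0.365 = 127/73.
Likelihood ratio per barren assay = 2/3.
Target odds: 0.01 ÷ 0.99 = 1/99.
Need (127/73) × (2/3)ⁿ ≤ 1/99, i.e. (2/3)ⁿ ≤ 73/12573.
(2/3)¹² = 4096/531441 is still above 73/12573 but (2/3)¹³ = 8192/1594323 is at or below it, so n = 13.

13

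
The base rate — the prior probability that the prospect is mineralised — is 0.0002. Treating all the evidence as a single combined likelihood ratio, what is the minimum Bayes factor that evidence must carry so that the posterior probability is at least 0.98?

Prior odds = 0.0002/0.9998 = 1/4999.
Target odds = 0.98/0.02 = 49.
Required Bayes factor = 49 ÷ (1/4999) = 244951.

244951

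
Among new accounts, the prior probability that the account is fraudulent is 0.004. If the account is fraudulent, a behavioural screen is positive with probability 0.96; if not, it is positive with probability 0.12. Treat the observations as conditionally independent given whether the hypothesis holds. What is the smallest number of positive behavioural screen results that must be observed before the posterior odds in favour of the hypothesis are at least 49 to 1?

Prior odds: 0.004 ÷ 0.996 = 1/249.
Likelihood ratio of a positive = 0.96/0.12 = 8.
Target odds = 49.
Require 8ⁿ ≥ 49 ÷ (1/249) = 12201.
8⁴ = 4096 falls short of 12201 but 8⁵ = 32768 reaches it, so n = 5.

5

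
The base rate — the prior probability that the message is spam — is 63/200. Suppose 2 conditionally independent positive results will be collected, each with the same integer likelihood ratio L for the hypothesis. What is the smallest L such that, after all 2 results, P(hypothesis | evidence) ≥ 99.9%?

Prior odds = 0.315/0.685 = 63/137.
Target odds = 0.999/0.001 = 999.
Need L² ≥ 999 ÷ (63/137) = 15207/7.
46² = 2116 < 15207/7 ≤ 2209 = 47², so L = 47.

47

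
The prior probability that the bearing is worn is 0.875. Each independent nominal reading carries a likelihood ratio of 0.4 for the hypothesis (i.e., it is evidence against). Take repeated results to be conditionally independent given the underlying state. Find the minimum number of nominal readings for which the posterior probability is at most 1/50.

Prior odds = 0.875/0.125 = 7.
Likelihood ratio per nominal reading = 0.4.
Target posterior odds = 0.02/0.98 = 1/49.
Require 0.4ⁿ ≤ 1/49 ÷ 7 = 1/343.
0.4⁶ = 64/15625 is still above 1/343 but 0.4⁷ = 128/78125 is at or below it, so n = 7.

7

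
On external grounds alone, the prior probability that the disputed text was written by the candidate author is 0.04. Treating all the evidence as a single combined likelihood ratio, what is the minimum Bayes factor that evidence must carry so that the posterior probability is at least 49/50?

1176

Prior odds = 0.04/0.96 = 1/24.
Target odds = 0.98/0.02 = 49.
Required Bayes factor = 49 ÷ (1/24) = 1176.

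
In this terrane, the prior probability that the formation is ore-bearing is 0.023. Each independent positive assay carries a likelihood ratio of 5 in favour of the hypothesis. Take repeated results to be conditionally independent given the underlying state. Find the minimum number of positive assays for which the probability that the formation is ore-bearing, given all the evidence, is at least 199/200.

6

Prior odds = 0.023/0.977 = 23/977.
Likelihood ratio per positive assay = 5.
Target odds: 0.995 ÷ 0.005 = 199.
Need (23/977) × 5ⁿ ≥ 199, i.e. 5ⁿ ≥ 194423/23.
5⁵ = 3125 falls short of 194423/23 but 5⁶ = 15625 reaches it, so n = 6.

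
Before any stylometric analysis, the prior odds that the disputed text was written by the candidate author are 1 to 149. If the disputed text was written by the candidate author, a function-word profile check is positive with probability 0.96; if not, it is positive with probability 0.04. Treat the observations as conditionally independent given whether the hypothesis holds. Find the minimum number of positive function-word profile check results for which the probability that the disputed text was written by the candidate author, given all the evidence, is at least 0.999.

Prior odds = 1/149.
Likelihood ratio of a positive = 0.96/0.04 = 24.
Target odds: 0.999 ÷ 0.001 = 999.
Require 24ⁿ ≥ 999 ÷ (1/149) = 148851.
24³ = 13824 falls short of 148851 but 24⁴ = 331776 reaches it, so n = 4.

4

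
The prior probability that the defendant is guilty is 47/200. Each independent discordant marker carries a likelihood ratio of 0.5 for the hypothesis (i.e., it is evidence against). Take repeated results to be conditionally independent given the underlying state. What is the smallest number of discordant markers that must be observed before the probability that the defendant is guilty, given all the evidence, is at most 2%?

4

Prior odds = 0.235/0.765 = 47/153.
Likelihood ratio per discordant marker = 0.5.
Target posterior odds = 0.02/0.98 = 1/49.
Require 0.5ⁿ ≤ 1/49 ÷ (47/153) = 153/2303.
0.5³ = 0.125 is still above 153/2303 but 0.5⁴ = 0.0625 is at or below it, so n = 4.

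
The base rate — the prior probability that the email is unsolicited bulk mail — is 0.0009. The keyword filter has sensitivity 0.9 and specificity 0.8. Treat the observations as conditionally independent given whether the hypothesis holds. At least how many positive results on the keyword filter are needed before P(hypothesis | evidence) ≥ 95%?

Prior odds = 0.0009/0.9991 = 9/9991.
False-positive rate = 1 − 0.8 = 0.2; likelihood ratio of a positive = 0.9/0.2 = 4.5.
Target posterior odds = 0.95/0.05 = 19.
Require 4.5ⁿ ≥ 19 ÷ (9/9991) = 189829/9.
4.5⁶ = 8303.765625 falls short of 189829/9 but 4.5⁷ = 4782969/128 reaches it, so n = 7.

7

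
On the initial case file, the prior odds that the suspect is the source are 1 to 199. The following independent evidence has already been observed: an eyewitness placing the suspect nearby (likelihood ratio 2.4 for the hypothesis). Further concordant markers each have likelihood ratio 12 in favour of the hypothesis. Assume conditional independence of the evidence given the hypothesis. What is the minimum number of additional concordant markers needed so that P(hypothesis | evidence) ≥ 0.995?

4

Prior odds = 1/199.
Bayes factor of the evidence already in hand = 2.4.
Odds after that evidence = (1/199) × 2.4 = 12/995.
Target odds = 0.995/0.005 = 199.
Need 12ⁿ ≥ 199 ÷ (12/995) = 198005/12.
12³ = 1728 falls short of 198005/12 but 12⁴ = 20736 reaches it, so n = 4.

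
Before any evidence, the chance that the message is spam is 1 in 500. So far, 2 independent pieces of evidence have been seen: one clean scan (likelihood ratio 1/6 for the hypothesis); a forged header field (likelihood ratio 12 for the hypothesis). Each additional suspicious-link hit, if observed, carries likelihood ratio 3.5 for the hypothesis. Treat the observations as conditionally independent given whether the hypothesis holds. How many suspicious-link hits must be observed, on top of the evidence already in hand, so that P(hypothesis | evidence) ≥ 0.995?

9

Prior odds = 0.002/0.998 = 1/499.
Combined Bayes factor of the evidence already in hand = (1/6) × 12 = 2.
Odds after that evidence = (1/499) × 2 = 2/499.
Target odds = 0.995/0.005 = 199.
Need 3.5ⁿ ≥ 199 ÷ (2/499) = 49650.5.
3.5⁸ = 5764801/256 falls short of 49650.5 but 3.5⁹ = 40353607/512 reaches it, so n = 9.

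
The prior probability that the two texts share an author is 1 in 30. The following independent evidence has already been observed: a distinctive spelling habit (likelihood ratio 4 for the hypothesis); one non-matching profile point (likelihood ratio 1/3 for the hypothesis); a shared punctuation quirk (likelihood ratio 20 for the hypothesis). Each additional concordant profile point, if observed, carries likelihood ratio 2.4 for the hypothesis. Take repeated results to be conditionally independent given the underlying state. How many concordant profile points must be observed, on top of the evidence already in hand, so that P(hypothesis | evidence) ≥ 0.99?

6

Prior odds = (1/30)/(29/30) = 1/29.
Combined Bayes factor of the evidence already in hand = 4 × (1/3) × 20 = 80/3.
Odds after that evidence = (1/29) × 80/3 = 80/87.
Target odds = 0.99/0.01 = 99.
Need 2.4ⁿ ≥ 99 ÷ (80/87) = 107.6625.
2.4⁵ = 79.62624 falls short of 107.6625 but 2.4⁶ = 2985984/15625 reaches it, so n = 6.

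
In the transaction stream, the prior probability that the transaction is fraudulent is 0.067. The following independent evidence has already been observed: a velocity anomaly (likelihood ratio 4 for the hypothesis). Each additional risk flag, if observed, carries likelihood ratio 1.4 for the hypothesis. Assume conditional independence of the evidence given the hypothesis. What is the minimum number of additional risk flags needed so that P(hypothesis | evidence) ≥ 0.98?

Prior odds = 0.067/0.933 = 67/933.
Bayes factor of the evidence already in hand = 4.
Odds after that evidence = (67/933) × 4 = 268/933.
Target odds = 0.98/0.02 = 49.
Need 1.4ⁿ ≥ 49 ÷ (268/933) = 45717/268.
1.4¹⁵ ≈155.568 falls short of 45717/268 but 1.4¹⁶ ≈217.795 reaches it, so n = 16.

16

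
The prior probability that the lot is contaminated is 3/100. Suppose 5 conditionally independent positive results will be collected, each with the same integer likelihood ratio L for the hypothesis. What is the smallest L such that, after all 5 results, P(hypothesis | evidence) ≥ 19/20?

Prior odds = 0.03/0.97 = 3/97.
Target odds = 0.95/0.05 = 19.
Need L⁵ ≥ 19 ÷ (3/97) = 1843/3.
3⁵ = 243 < 1843/3 ≤ 1024 = 4⁵, so L = 4.

4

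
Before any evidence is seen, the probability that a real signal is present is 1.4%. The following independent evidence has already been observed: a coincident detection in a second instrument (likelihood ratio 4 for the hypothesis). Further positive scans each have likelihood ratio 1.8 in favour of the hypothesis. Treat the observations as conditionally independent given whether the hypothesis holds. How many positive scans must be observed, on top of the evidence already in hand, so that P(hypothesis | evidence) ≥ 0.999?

Prior odds = 0.014/0.986 = 7/493.
Bayes factor of the evidence already in hand = 4.
Odds after that evidence = (7/493) × 4 = 28/493.
Target odds = 0.999/0.001 = 999.
Need 1.8ⁿ ≥ 999 ÷ (28/493) = 492507/28.
1.8¹⁶ ≈12144 falls short of 492507/28 but 1.8¹⁷ ≈21859.1 reaches it, so n = 17.

17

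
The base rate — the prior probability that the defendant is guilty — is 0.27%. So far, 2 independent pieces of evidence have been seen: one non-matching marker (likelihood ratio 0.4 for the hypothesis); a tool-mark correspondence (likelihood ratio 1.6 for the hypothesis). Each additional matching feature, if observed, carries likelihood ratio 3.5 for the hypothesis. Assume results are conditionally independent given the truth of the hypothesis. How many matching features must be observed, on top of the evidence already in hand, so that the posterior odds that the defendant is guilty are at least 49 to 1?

Prior odds = 0.0027/0.9973 = 27/9973.
Combined Bayes factor of the evidence already in hand = 0.4 × 1.6 = 0.64.
Odds after that evidence = (27/9973) × 0.64 = 432/249325.
Target odds = 49.
Need 3.5ⁿ ≥ 49 ÷ (432/249325) = 12216925/432.
3.5⁸ = 5764801/256 falls short of 12216925/432 but 3.5⁹ = 40353607/512 reaches it, so n = 9.

9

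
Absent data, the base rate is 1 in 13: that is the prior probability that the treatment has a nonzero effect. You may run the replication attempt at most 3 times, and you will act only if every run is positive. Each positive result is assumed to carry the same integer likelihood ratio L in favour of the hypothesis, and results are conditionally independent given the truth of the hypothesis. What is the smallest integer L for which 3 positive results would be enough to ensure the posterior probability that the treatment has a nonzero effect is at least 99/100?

Prior odds = (1/13)/(12/13) = 1/12.
Target odds = 0.99/0.01 = 99.
Need L³ ≥ 99 ÷ (1/12) = 1188.
10³ = 1000 < 1188 ≤ 1331 = 11³, so L = 11.

11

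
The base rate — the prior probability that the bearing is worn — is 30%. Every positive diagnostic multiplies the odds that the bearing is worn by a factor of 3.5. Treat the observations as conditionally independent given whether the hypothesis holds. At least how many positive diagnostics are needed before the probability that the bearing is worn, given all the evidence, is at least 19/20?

Prior odds = 0.3/0.7 = 3/7.
Likelihood ratio per positive diagnostic = 3.5.
Target odds: 0.95 ÷ 0.05 = 19.
Require 3.5ⁿ ≥ 19 ÷ (3/7) = 133/3.
3.5³ = 42.875 falls short of 133/3 but 3.5⁴ = 150.0625 reaches it, so n = 4.

4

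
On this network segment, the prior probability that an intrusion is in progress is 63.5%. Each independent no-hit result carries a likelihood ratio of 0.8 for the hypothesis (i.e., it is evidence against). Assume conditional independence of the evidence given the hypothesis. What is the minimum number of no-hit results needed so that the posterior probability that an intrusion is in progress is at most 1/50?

Prior odds: 0.635 ÷ 0.365 = 127/73.
Likelihood ratio per no-hit result = 0.8.
Target odds: 0.02 ÷ 0.98 = 1/49.
Require 0.8ⁿ ≤ 1/49 ÷ (127/73) = 73/6223.
0.8¹⁹ ≈0.0144115 is still above 73/6223 but 0.8²⁰ ≈0.0115292 is at or below it, so n = 20.

20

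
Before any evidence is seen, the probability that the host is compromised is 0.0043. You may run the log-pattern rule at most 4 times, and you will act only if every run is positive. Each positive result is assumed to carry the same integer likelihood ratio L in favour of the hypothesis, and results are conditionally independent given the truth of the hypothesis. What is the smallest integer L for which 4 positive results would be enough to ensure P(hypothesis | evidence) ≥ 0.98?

11

Prior odds = 0.0043/0.9957 = 43/9957.
Target odds = 0.98/0.02 = 49.
Need L⁴ ≥ 49 ÷ (43/9957) = 487893/43.
10⁴ = 10000 < 487893/43 ≤ 14641 = 11⁴, so L = 11.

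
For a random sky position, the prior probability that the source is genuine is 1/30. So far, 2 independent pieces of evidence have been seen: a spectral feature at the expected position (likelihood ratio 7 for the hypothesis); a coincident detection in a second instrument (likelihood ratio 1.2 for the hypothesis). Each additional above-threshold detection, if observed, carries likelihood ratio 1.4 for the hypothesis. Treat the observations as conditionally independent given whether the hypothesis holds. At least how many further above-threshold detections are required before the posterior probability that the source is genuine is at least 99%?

18

Prior odds = (1/30)/(29/30) = 1/29.
Combined Bayes factor of the evidence already in hand = 7 × 1.2 = 8.4.
Odds after that evidence = (1/29) × 8.4 = 42/145.
Target odds = 0.99/0.01 = 99.
Need 1.4ⁿ ≥ 99 ÷ (42/145) = 4785/14.
1.4¹⁷ ≈304.913 falls short of 4785/14 but 1.4¹⁸ ≈426.879 reaches it, so n = 18.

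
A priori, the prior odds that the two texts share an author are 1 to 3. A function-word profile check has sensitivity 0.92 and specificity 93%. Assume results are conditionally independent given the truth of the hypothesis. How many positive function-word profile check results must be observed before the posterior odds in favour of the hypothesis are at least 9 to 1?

2

Prior odds = 1/3.
False-positive rate = 1 − 0.93 = 0.07; likelihood ratio of a positive = 0.92/0.07 = 92/7.
Target odds = 9.
Need (1/3) × (92/7)ⁿ ≥ 9, i.e. (92/7)ⁿ ≥ 27.
(92/7)¹ = 92/7 falls short of 27 but (92/7)² = 8464/49 reaches it, so n = 2.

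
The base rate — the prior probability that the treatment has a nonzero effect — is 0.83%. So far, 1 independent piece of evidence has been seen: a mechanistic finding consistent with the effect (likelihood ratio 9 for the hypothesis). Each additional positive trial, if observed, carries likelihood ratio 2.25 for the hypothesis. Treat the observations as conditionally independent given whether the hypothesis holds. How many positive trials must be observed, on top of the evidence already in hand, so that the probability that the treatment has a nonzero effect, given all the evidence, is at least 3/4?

Prior odds = 0.0083/0.9917 = 83/9917.
Bayes factor of the evidence already in hand = 9.
Odds after that evidence = (83/9917) × 9 = 747/9917.
Target odds = 0.75/0.25 = 3.
Need 2.25ⁿ ≥ 3 ÷ (747/9917) = 9917/249.
2.25⁴ = 25.62890625 falls short of 9917/249 but 2.25⁵ = 59049/1024 reaches it, so n = 5.

5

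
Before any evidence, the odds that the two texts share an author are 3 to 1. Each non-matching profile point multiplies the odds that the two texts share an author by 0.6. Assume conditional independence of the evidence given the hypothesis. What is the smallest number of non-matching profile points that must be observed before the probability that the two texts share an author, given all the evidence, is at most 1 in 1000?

16

Prior odds = 3.
Likelihood ratio per non-matching profile point = 0.6.
Target posterior odds = 0.001/0.999 = 1/999.
Need 3 × 0.6ⁿ ≤ 1/999, i.e. 0.6ⁿ ≤ 1/2997.
0.6¹⁵ ≈0.000470185 is still above 1/2997 but 0.6¹⁶ ≈0.000282111 is at or below it, so n = 16.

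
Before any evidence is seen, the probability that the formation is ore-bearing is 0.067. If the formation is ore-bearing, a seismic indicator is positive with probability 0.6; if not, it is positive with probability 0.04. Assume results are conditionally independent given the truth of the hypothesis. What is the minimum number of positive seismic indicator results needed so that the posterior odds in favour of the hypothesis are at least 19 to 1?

Prior odds = 0.067/0.933 = 67/933.
Likelihood ratio of a positive = 0.6/0.04 = 15.
Target odds = 19.
Need (67/933) × 15ⁿ ≥ 19, i.e. 15ⁿ ≥ 17727/67.
15² = 225 falls short of 17727/67 but 15³ = 3375 reaches it, so n = 3.

3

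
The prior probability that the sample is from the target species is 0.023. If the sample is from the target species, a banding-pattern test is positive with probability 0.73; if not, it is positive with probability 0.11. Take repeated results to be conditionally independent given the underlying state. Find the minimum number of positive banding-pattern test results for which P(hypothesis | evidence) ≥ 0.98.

Prior odds: 0.023 ÷ 0.977 = 23/977.
Likelihood ratio of a positive = 0.73/0.11 = 73/11.
Target posterior odds = 0.98/0.02 = 49.
Require (73/11)ⁿ ≥ 49 ÷ (23/977) = 47873/23.
(73/11)⁴ = 28398241/14641 falls short of 47873/23 but (73/11)⁵ ≈12872.1 reaches it, so n = 5.

5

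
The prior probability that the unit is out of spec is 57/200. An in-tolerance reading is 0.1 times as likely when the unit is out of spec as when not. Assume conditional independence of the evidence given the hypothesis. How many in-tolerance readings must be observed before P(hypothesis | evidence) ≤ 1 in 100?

2

Prior odds: 0.285 ÷ 0.715 = 57/143.
Likelihood ratio per in-tolerance reading = 0.1.
Target posterior odds = 0.01/0.99 = 1/99.
Require 0.1ⁿ ≤ 1/99 ÷ (57/143) = 13/513.
0.1¹ = 0.1 is still above 13/513 but 0.1² = 0.01 is at or below it, so n = 2.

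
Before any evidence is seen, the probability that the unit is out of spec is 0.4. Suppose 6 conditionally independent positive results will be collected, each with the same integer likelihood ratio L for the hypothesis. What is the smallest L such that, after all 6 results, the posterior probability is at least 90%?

Prior odds = 0.4/0.6 = 2/3.
Target odds = 0.9/0.1 = 9.
Need L⁶ ≥ 9 ÷ (2/3) = 13.5.
1⁶ = 1 < 13.5 ≤ 64 = 2⁶, so L = 2.

2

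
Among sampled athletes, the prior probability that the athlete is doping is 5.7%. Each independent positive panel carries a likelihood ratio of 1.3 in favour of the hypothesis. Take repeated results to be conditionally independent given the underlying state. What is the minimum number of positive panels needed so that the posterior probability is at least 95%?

Prior odds = 0.057/0.943 = 57/943.
Likelihood ratio per positive panel = 1.3.
Target posterior odds = 0.95/0.05 = 19.
Require 1.3ⁿ ≥ 19 ÷ (57/943) = 943/3.
1.3²¹ ≈247.065 falls short of 943/3 but 1.3²² ≈321.184 reaches it, so n = 22.

22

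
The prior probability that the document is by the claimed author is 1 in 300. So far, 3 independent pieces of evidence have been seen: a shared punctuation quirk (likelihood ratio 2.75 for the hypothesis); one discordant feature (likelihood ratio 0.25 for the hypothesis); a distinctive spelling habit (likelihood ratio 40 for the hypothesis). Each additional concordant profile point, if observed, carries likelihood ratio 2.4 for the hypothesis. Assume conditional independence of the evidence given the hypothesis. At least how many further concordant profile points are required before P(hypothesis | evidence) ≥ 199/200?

9

Prior odds = (1/300)/(299/300) = 1/299.
Combined Bayes factor of the evidence already in hand = 2.75 × 0.25 × 40 = 27.5.
Odds after that evidence = (1/299) × 27.5 = 55/598.
Target odds = 0.995/0.005 = 199.
Need 2.4ⁿ ≥ 199 ÷ (55/598) = 119002/55.
2.4⁸ = 429981696/390625 falls short of 119002/55 but 2.4⁹ ≈2641.81 reaches it, so n = 9.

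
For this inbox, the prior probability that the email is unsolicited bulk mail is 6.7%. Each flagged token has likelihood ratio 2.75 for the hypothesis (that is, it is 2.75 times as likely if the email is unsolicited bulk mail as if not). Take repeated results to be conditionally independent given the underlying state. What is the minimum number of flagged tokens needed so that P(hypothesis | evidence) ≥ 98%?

7

Prior odds = 0.067/0.933 = 67/933.
Likelihood ratio per flagged token = 2.75.
Target posterior odds = 0.98/0.02 = 49.
Require 2.75ⁿ ≥ 49 ÷ (67/933) = 45717/67.
2.75⁶ = 1771561/4096 falls short of 45717/67 but 2.75⁷ = 19487171/16384 reaches it, so n = 7.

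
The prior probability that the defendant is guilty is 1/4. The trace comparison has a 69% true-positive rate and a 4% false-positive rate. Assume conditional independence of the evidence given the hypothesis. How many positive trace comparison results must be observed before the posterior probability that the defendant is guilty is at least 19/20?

Prior odds = 0.25/0.75 = 1/3.
Likelihood ratio of a positive result = 0.69/0.04 = 17.25.
Target odds: 0.95 ÷ 0.05 = 19.
Need (1/3) × 17.25ⁿ ≥ 19, i.e. 17.25ⁿ ≥ 57.
17.25¹ = 17.25 falls short of 57 but 17.25² = 297.5625 reaches it, so n = 2.

2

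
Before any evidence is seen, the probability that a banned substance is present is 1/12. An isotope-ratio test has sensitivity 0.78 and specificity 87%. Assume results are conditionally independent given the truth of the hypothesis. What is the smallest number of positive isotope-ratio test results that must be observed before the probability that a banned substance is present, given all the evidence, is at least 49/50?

Prior odds = (1/12)/(11/12) = 1/11.
False-positive rate = 1 − 0.87 = 0.13; likelihood ratio of a positive = 0.78/0.13 = 6.
Target posterior odds = 0.98/0.02 = 49.
Require 6ⁿ ≥ 49 ÷ (1/11) = 539.
6³ = 216 falls short of 539 but 6⁴ = 1296 reaches it, so n = 4.

4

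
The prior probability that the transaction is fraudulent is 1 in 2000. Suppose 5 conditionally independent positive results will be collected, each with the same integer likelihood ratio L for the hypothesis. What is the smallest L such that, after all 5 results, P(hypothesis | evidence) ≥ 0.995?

Prior odds = 0.0005/0.9995 = 1/1999.
Target odds = 0.995/0.005 = 199.
Need L⁵ ≥ 199 ÷ (1/1999) = 397801.
13⁵ = 371293 < 397801 ≤ 537824 = 14⁵, so L = 14.

14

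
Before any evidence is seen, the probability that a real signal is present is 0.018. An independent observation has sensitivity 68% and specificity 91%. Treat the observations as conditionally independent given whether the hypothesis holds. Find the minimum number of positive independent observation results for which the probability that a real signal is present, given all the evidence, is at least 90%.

4

Prior odds = 0.018/0.982 = 9/491.
False-positive rate = 1 − 0.91 = 0.09; likelihood ratio of a positive = 0.68/0.09 = 68/9.
Target odds: 0.9 ÷ 0.1 = 9.
Require (68/9)ⁿ ≥ 9 ÷ (9/491) = 491.
(68/9)³ = 314432/729 falls short of 491 but (68/9)⁴ = 21381376/6561 reaches it, so n = 4.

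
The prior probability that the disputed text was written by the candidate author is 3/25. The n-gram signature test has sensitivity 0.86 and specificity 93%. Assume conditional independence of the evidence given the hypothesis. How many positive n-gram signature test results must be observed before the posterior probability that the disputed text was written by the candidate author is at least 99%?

Prior odds = 0.12/0.88 = 3/22.
False-positive rate = 1 − 0.93 = 0.07; likelihood ratio of a positive = 0.86/0.07 = 86/7.
Target posterior odds = 0.99/0.01 = 99.
Require (86/7)ⁿ ≥ 99 ÷ (3/22) = 726.
(86/7)² = 7396/49 falls short of 726 but (86/7)³ = 636056/343 reaches it, so n = 3.

3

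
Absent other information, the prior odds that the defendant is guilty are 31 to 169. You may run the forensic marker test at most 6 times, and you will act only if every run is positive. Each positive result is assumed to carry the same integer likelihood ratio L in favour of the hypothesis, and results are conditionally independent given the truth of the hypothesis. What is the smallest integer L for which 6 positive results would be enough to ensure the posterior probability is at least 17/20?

Prior odds = 31/169.
Target odds = 0.85/0.15 = 17/3.
Need L⁶ ≥ 17/3 ÷ (31/169) = 2873/93.
1⁶ = 1 < 2873/93 ≤ 64 = 2⁶, so L = 2.

2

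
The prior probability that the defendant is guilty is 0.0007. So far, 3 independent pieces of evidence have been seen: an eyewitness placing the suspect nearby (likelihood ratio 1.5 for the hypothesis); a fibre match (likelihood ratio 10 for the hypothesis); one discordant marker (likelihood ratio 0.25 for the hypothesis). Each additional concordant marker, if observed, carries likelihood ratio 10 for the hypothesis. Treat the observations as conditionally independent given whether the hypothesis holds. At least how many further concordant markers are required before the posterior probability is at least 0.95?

Prior odds = 0.0007/0.9993 = 7/9993.
Combined Bayes factor of the evidence already in hand = 1.5 × 10 × 0.25 = 3.75.
Odds after that evidence = (7/9993) × 3.75 = 35/13324.
Target odds = 0.95/0.05 = 19.
Need 10ⁿ ≥ 19 ÷ (35/13324) = 253156/35.
10³ = 1000 falls short of 253156/35 but 10⁴ = 10000 reaches it, so n = 4.

4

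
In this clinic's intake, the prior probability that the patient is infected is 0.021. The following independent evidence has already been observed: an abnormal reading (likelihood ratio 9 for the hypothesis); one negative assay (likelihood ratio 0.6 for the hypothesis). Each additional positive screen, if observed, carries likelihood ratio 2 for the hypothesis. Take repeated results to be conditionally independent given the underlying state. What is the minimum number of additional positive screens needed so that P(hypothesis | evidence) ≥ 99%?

Prior odds = 0.021/0.979 = 21/979.
Combined Bayes factor of the evidence already in hand = 9 × 0.6 = 5.4.
Odds after that evidence = (21/979) × 5.4 = 567/4895.
Target odds = 0.99/0.01 = 99.
Need 2ⁿ ≥ 99 ÷ (567/4895) = 53845/63.
2⁹ = 512 falls short of 53845/63 but 2¹⁰ = 1024 reaches it, so n = 10.

10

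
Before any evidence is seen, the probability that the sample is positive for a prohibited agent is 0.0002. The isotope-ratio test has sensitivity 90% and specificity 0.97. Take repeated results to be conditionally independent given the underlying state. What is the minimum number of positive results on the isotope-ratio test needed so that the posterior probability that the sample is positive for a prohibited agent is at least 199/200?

5

Prior odds: 0.0002 ÷ 0.9998 = 1/4999.
False-positive rate = 1 − 0.97 = 0.03; likelihood ratio of a positive = 0.9/0.03 = 30.
Target odds: 0.995 ÷ 0.005 = 199.
Require 30ⁿ ≥ 199 ÷ (1/4999) = 994801.
30⁴ = 810000 falls short of 994801 but 30⁵ = 24300000 reaches it, so n = 5.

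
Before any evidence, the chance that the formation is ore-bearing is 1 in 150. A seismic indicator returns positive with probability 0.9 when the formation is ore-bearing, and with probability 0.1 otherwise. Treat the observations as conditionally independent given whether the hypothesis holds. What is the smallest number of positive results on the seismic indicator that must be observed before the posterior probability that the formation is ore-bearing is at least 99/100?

Prior odds = (1/150)/(149/150) = 1/149.
Likelihood ratio of a positive result = 0.9/0.1 = 9.
Target odds: 0.99 ÷ 0.01 = 99.
Require 9ⁿ ≥ 99 ÷ (1/149) = 14751.
9⁴ = 6561 falls short of 14751 but 9⁵ = 59049 reaches it, so n = 5.

5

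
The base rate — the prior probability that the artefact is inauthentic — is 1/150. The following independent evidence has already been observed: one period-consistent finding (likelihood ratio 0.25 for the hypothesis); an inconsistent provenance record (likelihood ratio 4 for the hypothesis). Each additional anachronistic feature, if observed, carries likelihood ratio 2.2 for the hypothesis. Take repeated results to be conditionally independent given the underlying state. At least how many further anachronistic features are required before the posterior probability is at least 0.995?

14

Prior odds = (1/150)/(149/150) = 1/149.
Combined Bayes factor of the evidence already in hand = 0.25 × 4 = 1.
Odds after that evidence = (1/149) × 1 = 1/149.
Target odds = 0.995/0.005 = 199.
Need 2.2ⁿ ≥ 199 ÷ (1/149) = 29651.
2.2¹³ ≈28281 falls short of 29651 but 2.2¹⁴ ≈62218.2 reaches it, so n = 14.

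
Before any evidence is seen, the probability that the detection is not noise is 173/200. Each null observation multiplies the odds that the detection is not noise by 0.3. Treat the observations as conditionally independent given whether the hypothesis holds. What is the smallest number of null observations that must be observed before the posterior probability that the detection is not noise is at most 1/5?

3

Prior odds: 0.865 ÷ 0.135 = 173/27.
Likelihood ratio per null observation = 0.3.
Target odds: 0.2 ÷ 0.8 = 0.25.
Need (173/27) × 0.3ⁿ ≤ 0.25, i.e. 0.3ⁿ ≤ 27/692.
0.3² = 0.09 is still above 27/692 but 0.3³ = 0.027 is at or below it, so n = 3.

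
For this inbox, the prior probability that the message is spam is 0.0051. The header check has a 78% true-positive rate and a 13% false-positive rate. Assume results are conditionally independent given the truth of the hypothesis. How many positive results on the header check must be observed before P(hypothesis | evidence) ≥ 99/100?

6

Prior odds: 0.0051 ÷ 0.9949 = 51/9949.
Likelihood ratio of a positive result = 0.78/0.13 = 6.
Target posterior odds = 0.99/0.01 = 99.
Require 6ⁿ ≥ 99 ÷ (51/9949) = 328317/17.
6⁵ = 7776 falls short of 328317/17 but 6⁶ = 46656 reaches it, so n = 6.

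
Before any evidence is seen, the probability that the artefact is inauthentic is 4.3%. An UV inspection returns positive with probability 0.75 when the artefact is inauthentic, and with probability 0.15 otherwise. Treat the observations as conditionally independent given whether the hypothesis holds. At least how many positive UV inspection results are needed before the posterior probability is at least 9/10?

Prior odds = 0.043/0.957 = 43/957.
Likelihood ratio of a positive result = 0.75/0.15 = 5.
Target odds: 0.9 ÷ 0.1 = 9.
Require 5ⁿ ≥ 9 ÷ (43/957) = 8613/43.
5³ = 125 falls short of 8613/43 but 5⁴ = 625 reaches it, so n = 4.

4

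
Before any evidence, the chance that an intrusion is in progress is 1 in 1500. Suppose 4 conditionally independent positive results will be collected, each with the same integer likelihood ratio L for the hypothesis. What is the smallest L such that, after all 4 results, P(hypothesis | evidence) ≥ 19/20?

13

Prior odds = (1/1500)/(1499/1500) = 1/1499.
Target odds = 0.95/0.05 = 19.
Need L⁴ ≥ 19 ÷ (1/1499) = 28481.
12⁴ = 20736 < 28481 ≤ 28561 = 13⁴, so L = 13.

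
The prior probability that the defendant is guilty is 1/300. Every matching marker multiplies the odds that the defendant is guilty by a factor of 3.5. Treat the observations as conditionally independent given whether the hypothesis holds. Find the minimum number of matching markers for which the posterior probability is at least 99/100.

Prior odds = (1/300)/(299/300) = 1/299.
Likelihood ratio per matching marker = 3.5.
Target posterior odds = 0.99/0.01 = 99.
Need (1/299) × 3.5ⁿ ≥ 99, i.e. 3.5ⁿ ≥ 29601.
3.5⁸ = 5764801/256 falls short of 29601 but 3.5⁹ = 40353607/512 reaches it, so n = 9.

9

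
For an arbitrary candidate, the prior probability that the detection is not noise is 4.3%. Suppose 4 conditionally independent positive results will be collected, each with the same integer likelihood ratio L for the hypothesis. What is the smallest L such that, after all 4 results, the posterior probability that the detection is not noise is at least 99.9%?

13

Prior odds = 0.043/0.957 = 43/957.
Target odds = 0.999/0.001 = 999.
Need L⁴ ≥ 999 ÷ (43/957) = 956043/43.
12⁴ = 20736 < 956043/43 ≤ 28561 = 13⁴, so L = 13.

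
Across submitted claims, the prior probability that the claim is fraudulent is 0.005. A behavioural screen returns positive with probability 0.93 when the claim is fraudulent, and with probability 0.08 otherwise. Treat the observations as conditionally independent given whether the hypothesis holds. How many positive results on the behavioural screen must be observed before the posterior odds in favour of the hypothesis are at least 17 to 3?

Prior odds: 0.005 ÷ 0.995 = 1/199.
Likelihood ratio of a positive result = 0.93/0.08 = 11.625.
Target odds = 17/3.
Require 11.625ⁿ ≥ 17/3 ÷ (1/199) = 3383/3.
11.625² = 135.140625 falls short of 3383/3 but 11.625³ = 804357/512 reaches it, so n = 3.

3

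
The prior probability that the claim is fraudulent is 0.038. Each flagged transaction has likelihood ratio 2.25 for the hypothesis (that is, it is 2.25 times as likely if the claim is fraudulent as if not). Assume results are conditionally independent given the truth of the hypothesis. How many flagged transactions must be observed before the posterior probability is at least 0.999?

Prior odds: 0.038 ÷ 0.962 = 19/481.
Likelihood ratio per flagged transaction = 2.25.
Target posterior odds = 0.999/0.001 = 999.
Need (19/481) × 2.25ⁿ ≥ 999, i.e. 2.25ⁿ ≥ 480519/19.
2.25¹² ≈16834.1 falls short of 480519/19 but 2.25¹³ ≈37876.8 reaches it, so n = 13.

13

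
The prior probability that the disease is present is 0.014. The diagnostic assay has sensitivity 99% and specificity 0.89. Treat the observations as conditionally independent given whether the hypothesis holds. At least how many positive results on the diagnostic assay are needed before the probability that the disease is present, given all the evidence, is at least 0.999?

Prior odds = 0.014/0.986 = 7/493.
False-positive rate = 1 − 0.89 = 0.11; likelihood ratio of a positive = 0.99/0.11 = 9.
Target posterior odds = 0.999/0.001 = 999.
Require 9ⁿ ≥ 999 ÷ (7/493) = 492507/7.
9⁵ = 59049 falls short of 492507/7 but 9⁶ = 531441 reaches it, so n = 6.

6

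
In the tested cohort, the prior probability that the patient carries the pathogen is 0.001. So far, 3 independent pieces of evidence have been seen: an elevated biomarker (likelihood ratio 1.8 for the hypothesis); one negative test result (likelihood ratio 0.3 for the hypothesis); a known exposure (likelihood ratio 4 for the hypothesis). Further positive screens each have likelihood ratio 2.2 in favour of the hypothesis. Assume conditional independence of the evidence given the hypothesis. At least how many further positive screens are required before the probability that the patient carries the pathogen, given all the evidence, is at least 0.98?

Prior odds = 0.001/0.999 = 1/999.
Combined Bayes factor of the evidence already in hand = 1.8 × 0.3 × 4 = 2.16.
Odds after that evidence = (1/999) × 2.16 = 2/925.
Target odds = 0.98/0.02 = 49.
Need 2.2ⁿ ≥ 49 ÷ (2/925) = 22662.5.
2.2¹² ≈12855 falls short of 22662.5 but 2.2¹³ ≈28281 reaches it, so n = 13.

13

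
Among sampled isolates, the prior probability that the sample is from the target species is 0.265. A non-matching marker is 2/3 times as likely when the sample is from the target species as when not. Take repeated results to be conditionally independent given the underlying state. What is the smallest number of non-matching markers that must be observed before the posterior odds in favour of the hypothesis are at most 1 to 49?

Prior odds: 0.265 ÷ 0.735 = 53/147.
Likelihood ratio per non-matching marker = 2/3.
Target odds = 1/49.
Need (53/147) × (2/3)ⁿ ≤ 1/49, i.e. (2/3)ⁿ ≤ 3/53.
(2/3)⁷ = 128/2187 is still above 3/53 but (2/3)⁸ = 256/6561 is at or below it, so n = 8.

8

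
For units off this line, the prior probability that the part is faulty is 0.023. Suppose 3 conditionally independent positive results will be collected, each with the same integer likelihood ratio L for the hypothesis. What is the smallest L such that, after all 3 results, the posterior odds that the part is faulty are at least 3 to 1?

Prior odds = 0.023/0.977 = 23/977.
Target odds = 3.
Need L³ ≥ 3 ÷ (23/977) = 2931/23.
5³ = 125 < 2931/23 ≤ 216 = 6³, so L = 6.

6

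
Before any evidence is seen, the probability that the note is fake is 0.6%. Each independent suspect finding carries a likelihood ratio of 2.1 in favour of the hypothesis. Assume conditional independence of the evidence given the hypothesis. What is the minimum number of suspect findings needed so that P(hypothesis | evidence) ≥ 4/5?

Prior odds = 0.006/0.994 = 3/497.
Likelihood ratio per suspect finding = 2.1.
Target posterior odds = 0.8/0.2 = 4.
Require 2.1ⁿ ≥ 4 ÷ (3/497) = 1988/3.
2.1⁸ ≈378.229 falls short of 1988/3 but 2.1⁹ ≈794.28 reaches it, so n = 9.

9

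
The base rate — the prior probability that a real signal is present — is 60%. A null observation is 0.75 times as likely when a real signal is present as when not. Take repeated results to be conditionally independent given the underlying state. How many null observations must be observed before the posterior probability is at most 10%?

10

Prior odds: 0.6 ÷ 0.4 = 1.5.
Likelihood ratio per null observation = 0.75.
Target posterior odds = 0.1/0.9 = 1/9.
Need 1.5 × 0.75ⁿ ≤ 1/9, i.e. 0.75ⁿ ≤ 2/27.
0.75⁹ = 19683/262144 is still above 2/27 but 0.75¹⁰ = 59049/1048576 is at or below it, so n = 10.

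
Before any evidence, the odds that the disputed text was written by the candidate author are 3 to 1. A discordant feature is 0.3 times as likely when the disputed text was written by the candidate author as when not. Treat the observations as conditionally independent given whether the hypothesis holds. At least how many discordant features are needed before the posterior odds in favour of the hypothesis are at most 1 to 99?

5

Prior odds = 3.
Likelihood ratio per discordant feature = 0.3.
Target odds = 1/99.
Require 0.3ⁿ ≤ 1/99 ÷ 3 = 1/297.
0.3⁴ = 0.0081 is still above 1/297 but 0.3⁵ = 243/100000 is at or below it, so n = 5.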